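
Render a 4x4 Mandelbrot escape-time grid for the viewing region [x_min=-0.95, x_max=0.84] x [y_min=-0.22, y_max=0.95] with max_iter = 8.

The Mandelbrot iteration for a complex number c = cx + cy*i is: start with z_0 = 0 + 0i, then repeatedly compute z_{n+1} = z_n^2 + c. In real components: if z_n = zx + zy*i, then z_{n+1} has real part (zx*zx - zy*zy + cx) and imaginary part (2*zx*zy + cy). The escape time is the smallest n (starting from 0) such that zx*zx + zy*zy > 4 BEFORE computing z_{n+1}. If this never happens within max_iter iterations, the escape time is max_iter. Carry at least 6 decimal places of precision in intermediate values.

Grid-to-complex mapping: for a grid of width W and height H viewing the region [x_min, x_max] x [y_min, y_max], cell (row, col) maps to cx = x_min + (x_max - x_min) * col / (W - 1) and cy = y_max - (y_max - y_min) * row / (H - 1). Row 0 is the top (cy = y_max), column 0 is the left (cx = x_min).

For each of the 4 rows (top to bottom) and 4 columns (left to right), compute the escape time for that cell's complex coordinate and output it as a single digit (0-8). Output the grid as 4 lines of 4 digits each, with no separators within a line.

Answer: 3542
5883
8883
8883

Derivation:
(row=0, col=0): c = -0.9500 + 0.9500i → escape time 3
(row=0, col=1): c = -0.3533 + 0.9500i → escape time 5
(row=0, col=2): c = 0.2433 + 0.9500i → escape time 4
(row=0, col=3): c = 0.8400 + 0.9500i → escape time 2
(row=1, col=0): c = -0.9500 + 0.5600i → escape time 5
(row=1, col=1): c = -0.3533 + 0.5600i → escape time 8
(row=1, col=2): c = 0.2433 + 0.5600i → escape time 8
(row=1, col=3): c = 0.8400 + 0.5600i → escape time 3
(row=2, col=0): c = -0.9500 + 0.1700i → escape time 8
(row=2, col=1): c = -0.3533 + 0.1700i → escape time 8
(row=2, col=2): c = 0.2433 + 0.1700i → escape time 8
(row=2, col=3): c = 0.8400 + 0.1700i → escape time 3
(row=3, col=0): c = -0.9500 + -0.2200i → escape time 8
(row=3, col=1): c = -0.3533 + -0.2200i → escape time 8
(row=3, col=2): c = 0.2433 + -0.2200i → escape time 8
(row=3, col=3): c = 0.8400 + -0.2200i → escape time 3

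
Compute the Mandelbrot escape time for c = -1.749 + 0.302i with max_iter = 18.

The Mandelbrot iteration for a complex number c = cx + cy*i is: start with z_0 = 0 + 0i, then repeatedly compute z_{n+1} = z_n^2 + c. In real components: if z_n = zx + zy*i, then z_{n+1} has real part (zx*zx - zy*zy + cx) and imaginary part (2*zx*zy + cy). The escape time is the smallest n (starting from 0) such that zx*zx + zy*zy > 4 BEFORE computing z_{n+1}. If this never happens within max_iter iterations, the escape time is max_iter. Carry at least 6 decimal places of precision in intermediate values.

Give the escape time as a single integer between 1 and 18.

z_0 = 0 + 0i, c = -1.7490 + 0.3020i
Iter 1: z = -1.7490 + 0.3020i, |z|^2 = 3.1502
Iter 2: z = 1.2188 + -0.7544i, |z|^2 = 2.0546
Iter 3: z = -0.8326 + -1.5369i, |z|^2 = 3.0554
Iter 4: z = -3.4178 + 2.8614i, |z|^2 = 19.8690
Escaped at iteration 4

Answer: 4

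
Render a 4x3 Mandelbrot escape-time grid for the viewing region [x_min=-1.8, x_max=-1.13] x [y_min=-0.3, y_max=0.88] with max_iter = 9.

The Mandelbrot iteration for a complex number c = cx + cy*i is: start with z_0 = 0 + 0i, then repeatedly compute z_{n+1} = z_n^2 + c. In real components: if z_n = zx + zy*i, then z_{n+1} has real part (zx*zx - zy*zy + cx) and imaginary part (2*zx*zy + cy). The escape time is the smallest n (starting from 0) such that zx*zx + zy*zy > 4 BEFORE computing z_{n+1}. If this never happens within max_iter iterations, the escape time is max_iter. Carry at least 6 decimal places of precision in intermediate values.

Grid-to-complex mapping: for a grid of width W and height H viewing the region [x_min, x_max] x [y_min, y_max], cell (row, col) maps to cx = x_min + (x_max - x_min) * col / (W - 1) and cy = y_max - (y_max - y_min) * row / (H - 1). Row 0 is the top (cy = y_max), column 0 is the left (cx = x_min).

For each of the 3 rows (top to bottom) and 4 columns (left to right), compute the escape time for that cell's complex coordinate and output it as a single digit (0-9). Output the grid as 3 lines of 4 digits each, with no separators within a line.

Answer: 1333
4469
4469

Derivation:
(row=0, col=0): c = -1.8000 + 0.8800i → escape time 1
(row=0, col=1): c = -1.5767 + 0.8800i → escape time 3
(row=0, col=2): c = -1.3533 + 0.8800i → escape time 3
(row=0, col=3): c = -1.1300 + 0.8800i → escape time 3
(row=1, col=0): c = -1.8000 + 0.2900i → escape time 4
(row=1, col=1): c = -1.5767 + 0.2900i → escape time 4
(row=1, col=2): c = -1.3533 + 0.2900i → escape time 6
(row=1, col=3): c = -1.1300 + 0.2900i → escape time 9
(row=2, col=0): c = -1.8000 + -0.3000i → escape time 4
(row=2, col=1): c = -1.5767 + -0.3000i → escape time 4
(row=2, col=2): c = -1.3533 + -0.3000i → escape time 6
(row=2, col=3): c = -1.1300 + -0.3000i → escape time 9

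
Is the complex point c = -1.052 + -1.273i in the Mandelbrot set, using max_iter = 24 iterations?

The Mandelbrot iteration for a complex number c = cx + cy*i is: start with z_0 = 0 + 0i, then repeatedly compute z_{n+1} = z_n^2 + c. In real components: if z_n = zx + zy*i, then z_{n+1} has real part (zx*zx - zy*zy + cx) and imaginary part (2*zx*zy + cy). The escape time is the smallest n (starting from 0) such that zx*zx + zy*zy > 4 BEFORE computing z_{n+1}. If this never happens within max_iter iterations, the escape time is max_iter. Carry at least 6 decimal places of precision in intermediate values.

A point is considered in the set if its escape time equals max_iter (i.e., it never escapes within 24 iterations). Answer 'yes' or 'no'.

Answer: no

Derivation:
z_0 = 0 + 0i, c = -1.0520 + -1.2730i
Iter 1: z = -1.0520 + -1.2730i, |z|^2 = 2.7272
Iter 2: z = -1.5658 + 1.4054i, |z|^2 = 4.4269
Escaped at iteration 2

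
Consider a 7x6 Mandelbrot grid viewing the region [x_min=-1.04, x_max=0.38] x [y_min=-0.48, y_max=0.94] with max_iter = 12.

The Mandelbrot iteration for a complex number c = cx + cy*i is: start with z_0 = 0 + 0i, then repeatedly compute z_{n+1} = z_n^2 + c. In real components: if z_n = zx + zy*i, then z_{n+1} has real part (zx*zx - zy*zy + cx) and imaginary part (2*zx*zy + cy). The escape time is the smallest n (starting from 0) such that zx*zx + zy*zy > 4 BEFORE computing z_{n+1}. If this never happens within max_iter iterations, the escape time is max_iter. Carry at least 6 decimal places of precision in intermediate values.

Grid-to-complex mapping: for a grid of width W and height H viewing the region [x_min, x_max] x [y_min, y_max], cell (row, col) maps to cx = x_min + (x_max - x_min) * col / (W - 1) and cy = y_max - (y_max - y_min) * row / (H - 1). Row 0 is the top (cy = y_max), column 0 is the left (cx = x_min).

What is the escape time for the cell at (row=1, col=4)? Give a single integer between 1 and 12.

z_0 = 0 + 0i, c = -0.0933 + 0.6560i
Iter 1: z = -0.0933 + 0.6560i, |z|^2 = 0.4390
Iter 2: z = -0.5150 + 0.5335i, |z|^2 = 0.5499
Iter 3: z = -0.1128 + 0.1065i, |z|^2 = 0.0241
Iter 4: z = -0.0919 + 0.6320i, |z|^2 = 0.4078
Iter 5: z = -0.4843 + 0.5398i, |z|^2 = 0.5259
Iter 6: z = -0.1502 + 0.1332i, |z|^2 = 0.0403
Iter 7: z = -0.0885 + 0.6160i, |z|^2 = 0.3873
Iter 8: z = -0.4649 + 0.5469i, |z|^2 = 0.5153
Iter 9: z = -0.1763 + 0.1474i, |z|^2 = 0.0528
Iter 10: z = -0.0840 + 0.6040i, |z|^2 = 0.3719
Iter 11: z = -0.4511 + 0.5546i, |z|^2 = 0.5110

Answer: 12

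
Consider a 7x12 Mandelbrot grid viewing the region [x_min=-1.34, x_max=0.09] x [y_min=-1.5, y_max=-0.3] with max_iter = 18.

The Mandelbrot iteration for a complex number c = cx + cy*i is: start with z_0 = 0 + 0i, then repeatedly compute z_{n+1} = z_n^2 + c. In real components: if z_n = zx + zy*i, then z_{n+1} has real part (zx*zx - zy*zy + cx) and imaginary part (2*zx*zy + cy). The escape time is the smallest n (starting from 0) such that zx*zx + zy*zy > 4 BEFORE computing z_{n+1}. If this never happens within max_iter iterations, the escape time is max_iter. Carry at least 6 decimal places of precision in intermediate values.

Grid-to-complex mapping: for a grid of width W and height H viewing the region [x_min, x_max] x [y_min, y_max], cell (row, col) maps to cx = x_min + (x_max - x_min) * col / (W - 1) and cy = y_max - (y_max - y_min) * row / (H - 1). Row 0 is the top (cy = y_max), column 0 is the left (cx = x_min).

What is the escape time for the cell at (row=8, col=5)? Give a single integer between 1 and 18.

z_0 = 0 + 0i, c = -0.1483 + -1.1727i
Iter 1: z = -0.1483 + -1.1727i, |z|^2 = 1.3973
Iter 2: z = -1.5016 + -0.8248i, |z|^2 = 2.9352
Iter 3: z = 1.4262 + 1.3044i, |z|^2 = 3.7355
Iter 4: z = 0.1843 + 2.5480i, |z|^2 = 6.5260
Escaped at iteration 4

Answer: 4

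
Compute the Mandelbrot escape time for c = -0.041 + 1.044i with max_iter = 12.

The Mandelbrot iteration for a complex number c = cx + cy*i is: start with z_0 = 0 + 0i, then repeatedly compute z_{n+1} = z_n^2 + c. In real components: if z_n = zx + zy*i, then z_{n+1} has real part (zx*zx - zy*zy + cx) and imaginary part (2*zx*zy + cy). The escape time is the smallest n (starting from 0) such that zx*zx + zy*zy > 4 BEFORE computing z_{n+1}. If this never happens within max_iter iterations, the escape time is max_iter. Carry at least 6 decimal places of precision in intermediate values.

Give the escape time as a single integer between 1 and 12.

z_0 = 0 + 0i, c = -0.0410 + 1.0440i
Iter 1: z = -0.0410 + 1.0440i, |z|^2 = 1.0916
Iter 2: z = -1.1293 + 0.9584i, |z|^2 = 2.1937
Iter 3: z = 0.3157 + -1.1205i, |z|^2 = 1.3553
Iter 4: z = -1.1969 + 0.3365i, |z|^2 = 1.5459
Iter 5: z = 1.2784 + 0.2385i, |z|^2 = 1.6913
Iter 6: z = 1.5365 + 1.6538i, |z|^2 = 5.0959
Escaped at iteration 6

Answer: 6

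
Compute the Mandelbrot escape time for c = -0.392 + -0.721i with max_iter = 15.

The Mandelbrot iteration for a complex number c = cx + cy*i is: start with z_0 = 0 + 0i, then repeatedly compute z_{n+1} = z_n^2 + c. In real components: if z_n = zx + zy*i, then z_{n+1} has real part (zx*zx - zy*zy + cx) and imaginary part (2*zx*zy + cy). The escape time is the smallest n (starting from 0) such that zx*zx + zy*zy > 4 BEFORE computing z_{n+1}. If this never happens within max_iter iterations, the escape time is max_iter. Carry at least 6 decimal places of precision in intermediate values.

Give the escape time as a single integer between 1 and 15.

Answer: 7

Derivation:
z_0 = 0 + 0i, c = -0.3920 + -0.7210i
Iter 1: z = -0.3920 + -0.7210i, |z|^2 = 0.6735
Iter 2: z = -0.7582 + -0.1557i, |z|^2 = 0.5991
Iter 3: z = 0.1586 + -0.4848i, |z|^2 = 0.2602
Iter 4: z = -0.6019 + -0.8748i, |z|^2 = 1.1276
Iter 5: z = -0.7949 + 0.3321i, |z|^2 = 0.7422
Iter 6: z = 0.1296 + -1.2490i, |z|^2 = 1.5768
Iter 7: z = -1.9352 + -1.0447i, |z|^2 = 4.8363
Escaped at iteration 7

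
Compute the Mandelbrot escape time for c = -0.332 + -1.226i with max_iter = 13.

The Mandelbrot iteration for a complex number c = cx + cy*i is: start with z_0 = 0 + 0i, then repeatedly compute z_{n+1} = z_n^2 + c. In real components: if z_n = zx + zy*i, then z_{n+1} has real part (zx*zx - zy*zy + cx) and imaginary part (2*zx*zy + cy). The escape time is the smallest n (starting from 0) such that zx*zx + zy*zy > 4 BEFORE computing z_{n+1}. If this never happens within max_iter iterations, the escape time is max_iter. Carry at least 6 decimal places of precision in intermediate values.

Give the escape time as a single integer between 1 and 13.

Answer: 3

Derivation:
z_0 = 0 + 0i, c = -0.3320 + -1.2260i
Iter 1: z = -0.3320 + -1.2260i, |z|^2 = 1.6133
Iter 2: z = -1.7249 + -0.4119i, |z|^2 = 3.1448
Iter 3: z = 2.4734 + 0.1951i, |z|^2 = 6.1559
Escaped at iteration 3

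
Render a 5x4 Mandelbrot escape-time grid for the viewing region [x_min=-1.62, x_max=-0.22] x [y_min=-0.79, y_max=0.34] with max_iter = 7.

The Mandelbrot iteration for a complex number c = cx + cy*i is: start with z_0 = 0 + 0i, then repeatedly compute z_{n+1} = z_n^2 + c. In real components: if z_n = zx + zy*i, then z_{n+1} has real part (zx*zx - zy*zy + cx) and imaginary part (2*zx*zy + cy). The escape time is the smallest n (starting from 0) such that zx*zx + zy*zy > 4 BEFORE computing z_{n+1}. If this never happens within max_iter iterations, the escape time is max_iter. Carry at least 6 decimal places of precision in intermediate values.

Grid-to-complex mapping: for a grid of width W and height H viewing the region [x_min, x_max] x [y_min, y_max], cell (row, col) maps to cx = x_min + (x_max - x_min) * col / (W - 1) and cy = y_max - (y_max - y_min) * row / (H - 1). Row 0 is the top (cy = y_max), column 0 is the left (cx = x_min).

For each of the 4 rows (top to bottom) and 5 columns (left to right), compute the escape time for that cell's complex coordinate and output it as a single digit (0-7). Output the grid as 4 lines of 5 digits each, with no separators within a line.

(row=0, col=0): c = -1.6200 + 0.3400i → escape time 4
(row=0, col=1): c = -1.2700 + 0.3400i → escape time 7
(row=0, col=2): c = -0.9200 + 0.3400i → escape time 7
(row=0, col=3): c = -0.5700 + 0.3400i → escape time 7
(row=0, col=4): c = -0.2200 + 0.3400i → escape time 7
(row=1, col=0): c = -1.6200 + -0.0367i → escape time 7
(row=1, col=1): c = -1.2700 + -0.0367i → escape time 7
(row=1, col=2): c = -0.9200 + -0.0367i → escape time 7
(row=1, col=3): c = -0.5700 + -0.0367i → escape time 7
(row=1, col=4): c = -0.2200 + -0.0367i → escape time 7
(row=2, col=0): c = -1.6200 + -0.4133i → escape time 3
(row=2, col=1): c = -1.2700 + -0.4133i → escape time 7
(row=2, col=2): c = -0.9200 + -0.4133i → escape time 7
(row=2, col=3): c = -0.5700 + -0.4133i → escape time 7
(row=2, col=4): c = -0.2200 + -0.4133i → escape time 7
(row=3, col=0): c = -1.6200 + -0.7900i → escape time 3
(row=3, col=1): c = -1.2700 + -0.7900i → escape time 3
(row=3, col=2): c = -0.9200 + -0.7900i → escape time 4
(row=3, col=3): c = -0.5700 + -0.7900i → escape time 5
(row=3, col=4): c = -0.2200 + -0.7900i → escape time 7

Answer: 47777
77777
37777
33457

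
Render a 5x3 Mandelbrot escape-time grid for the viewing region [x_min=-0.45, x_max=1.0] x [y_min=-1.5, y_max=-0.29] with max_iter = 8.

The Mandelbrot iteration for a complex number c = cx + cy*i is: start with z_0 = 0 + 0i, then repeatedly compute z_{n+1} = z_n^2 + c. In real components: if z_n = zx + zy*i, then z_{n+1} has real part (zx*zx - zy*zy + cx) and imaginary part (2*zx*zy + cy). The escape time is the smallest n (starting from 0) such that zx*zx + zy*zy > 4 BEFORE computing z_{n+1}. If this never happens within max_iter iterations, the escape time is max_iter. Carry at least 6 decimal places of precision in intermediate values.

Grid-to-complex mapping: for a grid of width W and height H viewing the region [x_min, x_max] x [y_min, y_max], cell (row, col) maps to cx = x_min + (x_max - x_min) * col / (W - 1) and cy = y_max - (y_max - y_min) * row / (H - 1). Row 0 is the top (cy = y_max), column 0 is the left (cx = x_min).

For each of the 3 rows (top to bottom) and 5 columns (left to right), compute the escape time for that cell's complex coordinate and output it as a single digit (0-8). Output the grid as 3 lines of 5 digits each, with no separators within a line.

Answer: 88842
58422
22222

Derivation:
(row=0, col=0): c = -0.4500 + -0.2900i → escape time 8
(row=0, col=1): c = -0.0875 + -0.2900i → escape time 8
(row=0, col=2): c = 0.2750 + -0.2900i → escape time 8
(row=0, col=3): c = 0.6375 + -0.2900i → escape time 4
(row=0, col=4): c = 1.0000 + -0.2900i → escape time 2
(row=1, col=0): c = -0.4500 + -0.8950i → escape time 5
(row=1, col=1): c = -0.0875 + -0.8950i → escape time 8
(row=1, col=2): c = 0.2750 + -0.8950i → escape time 4
(row=1, col=3): c = 0.6375 + -0.8950i → escape time 2
(row=1, col=4): c = 1.0000 + -0.8950i → escape time 2
(row=2, col=0): c = -0.4500 + -1.5000i → escape time 2
(row=2, col=1): c = -0.0875 + -1.5000i → escape time 2
(row=2, col=2): c = 0.2750 + -1.5000i → escape time 2
(row=2, col=3): c = 0.6375 + -1.5000i → escape time 2
(row=2, col=4): c = 1.0000 + -1.5000i → escape time 2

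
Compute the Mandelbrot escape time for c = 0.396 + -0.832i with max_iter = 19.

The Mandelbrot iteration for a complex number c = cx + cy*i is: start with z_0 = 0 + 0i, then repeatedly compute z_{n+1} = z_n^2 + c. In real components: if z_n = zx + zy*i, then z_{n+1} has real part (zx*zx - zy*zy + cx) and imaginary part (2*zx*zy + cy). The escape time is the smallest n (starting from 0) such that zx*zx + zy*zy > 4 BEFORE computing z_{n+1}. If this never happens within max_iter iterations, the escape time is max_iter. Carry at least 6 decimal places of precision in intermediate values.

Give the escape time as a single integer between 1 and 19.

Answer: 4

Derivation:
z_0 = 0 + 0i, c = 0.3960 + -0.8320i
Iter 1: z = 0.3960 + -0.8320i, |z|^2 = 0.8490
Iter 2: z = -0.1394 + -1.4909i, |z|^2 = 2.2423
Iter 3: z = -1.8075 + -0.4163i, |z|^2 = 3.4403
Iter 4: z = 3.4897 + 0.6729i, |z|^2 = 12.6306
Escaped at iteration 4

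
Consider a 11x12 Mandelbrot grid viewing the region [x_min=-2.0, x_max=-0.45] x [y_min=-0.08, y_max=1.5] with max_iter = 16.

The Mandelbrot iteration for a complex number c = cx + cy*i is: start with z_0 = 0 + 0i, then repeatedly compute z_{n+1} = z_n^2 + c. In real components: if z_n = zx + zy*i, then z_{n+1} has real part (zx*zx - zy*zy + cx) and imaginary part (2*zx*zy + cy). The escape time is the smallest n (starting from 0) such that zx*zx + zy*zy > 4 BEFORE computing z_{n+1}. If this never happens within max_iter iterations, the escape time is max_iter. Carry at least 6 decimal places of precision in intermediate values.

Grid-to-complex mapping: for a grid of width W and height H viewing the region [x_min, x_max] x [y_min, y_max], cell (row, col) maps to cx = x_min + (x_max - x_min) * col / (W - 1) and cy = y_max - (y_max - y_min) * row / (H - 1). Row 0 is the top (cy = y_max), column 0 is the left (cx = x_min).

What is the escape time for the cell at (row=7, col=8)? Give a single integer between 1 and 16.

z_0 = 0 + 0i, c = -0.7600 + 0.4945i
Iter 1: z = -0.7600 + 0.4945i, |z|^2 = 0.8222
Iter 2: z = -0.4270 + -0.2572i, |z|^2 = 0.2484
Iter 3: z = -0.6438 + 0.7142i, |z|^2 = 0.9245
Iter 4: z = -0.8555 + -0.4250i, |z|^2 = 0.9125
Iter 5: z = -0.2088 + 1.2218i, |z|^2 = 1.5363
Iter 6: z = -2.2091 + -0.0156i, |z|^2 = 4.8806
Escaped at iteration 6

Answer: 6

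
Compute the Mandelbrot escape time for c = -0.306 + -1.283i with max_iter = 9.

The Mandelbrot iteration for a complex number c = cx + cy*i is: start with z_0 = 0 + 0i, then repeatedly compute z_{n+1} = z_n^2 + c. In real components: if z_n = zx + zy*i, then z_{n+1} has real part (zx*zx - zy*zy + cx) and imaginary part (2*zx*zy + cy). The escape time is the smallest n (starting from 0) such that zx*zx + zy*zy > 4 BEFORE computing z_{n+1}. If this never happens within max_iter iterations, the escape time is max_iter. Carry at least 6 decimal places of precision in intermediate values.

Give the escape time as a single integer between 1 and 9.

Answer: 3

Derivation:
z_0 = 0 + 0i, c = -0.3060 + -1.2830i
Iter 1: z = -0.3060 + -1.2830i, |z|^2 = 1.7397
Iter 2: z = -1.8585 + -0.4978i, |z|^2 = 3.7017
Iter 3: z = 2.9000 + 0.5673i, |z|^2 = 8.7320
Escaped at iteration 3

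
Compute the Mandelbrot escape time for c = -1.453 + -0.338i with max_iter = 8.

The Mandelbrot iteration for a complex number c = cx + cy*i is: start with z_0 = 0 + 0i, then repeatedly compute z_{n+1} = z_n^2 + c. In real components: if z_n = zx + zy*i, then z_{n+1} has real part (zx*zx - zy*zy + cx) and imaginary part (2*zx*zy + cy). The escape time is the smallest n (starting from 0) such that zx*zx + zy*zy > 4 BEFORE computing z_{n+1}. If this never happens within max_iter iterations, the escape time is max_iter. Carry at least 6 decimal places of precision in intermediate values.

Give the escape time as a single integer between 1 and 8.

Answer: 5

Derivation:
z_0 = 0 + 0i, c = -1.4530 + -0.3380i
Iter 1: z = -1.4530 + -0.3380i, |z|^2 = 2.2255
Iter 2: z = 0.5440 + 0.6442i, |z|^2 = 0.7109
Iter 3: z = -1.5721 + 0.3629i, |z|^2 = 2.6033
Iter 4: z = 0.8869 + -1.4790i, |z|^2 = 2.9740
Iter 5: z = -2.8537 + -2.9615i, |z|^2 = 16.9141
Escaped at iteration 5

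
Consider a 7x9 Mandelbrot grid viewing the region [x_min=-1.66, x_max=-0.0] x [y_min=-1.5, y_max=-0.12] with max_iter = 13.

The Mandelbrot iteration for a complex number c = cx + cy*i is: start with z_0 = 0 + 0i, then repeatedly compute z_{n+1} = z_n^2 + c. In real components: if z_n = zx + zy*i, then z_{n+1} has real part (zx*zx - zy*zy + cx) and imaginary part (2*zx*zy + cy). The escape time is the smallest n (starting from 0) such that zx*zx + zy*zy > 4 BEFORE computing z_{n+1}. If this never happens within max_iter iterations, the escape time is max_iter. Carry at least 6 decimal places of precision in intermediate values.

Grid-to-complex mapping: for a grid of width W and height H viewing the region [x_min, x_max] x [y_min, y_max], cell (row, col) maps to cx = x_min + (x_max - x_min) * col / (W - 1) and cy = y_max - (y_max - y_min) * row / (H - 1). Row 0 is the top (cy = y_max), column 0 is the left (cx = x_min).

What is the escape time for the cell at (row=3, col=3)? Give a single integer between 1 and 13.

Answer: 5

Derivation:
z_0 = 0 + 0i, c = -0.8300 + -0.6375i
Iter 1: z = -0.8300 + -0.6375i, |z|^2 = 1.0953
Iter 2: z = -0.5475 + 0.4207i, |z|^2 = 0.4768
Iter 3: z = -0.7073 + -1.0982i, |z|^2 = 1.7063
Iter 4: z = -1.5359 + 0.9160i, |z|^2 = 3.1979
Iter 5: z = 0.6899 + -3.4512i, |z|^2 = 12.3865
Escaped at iteration 5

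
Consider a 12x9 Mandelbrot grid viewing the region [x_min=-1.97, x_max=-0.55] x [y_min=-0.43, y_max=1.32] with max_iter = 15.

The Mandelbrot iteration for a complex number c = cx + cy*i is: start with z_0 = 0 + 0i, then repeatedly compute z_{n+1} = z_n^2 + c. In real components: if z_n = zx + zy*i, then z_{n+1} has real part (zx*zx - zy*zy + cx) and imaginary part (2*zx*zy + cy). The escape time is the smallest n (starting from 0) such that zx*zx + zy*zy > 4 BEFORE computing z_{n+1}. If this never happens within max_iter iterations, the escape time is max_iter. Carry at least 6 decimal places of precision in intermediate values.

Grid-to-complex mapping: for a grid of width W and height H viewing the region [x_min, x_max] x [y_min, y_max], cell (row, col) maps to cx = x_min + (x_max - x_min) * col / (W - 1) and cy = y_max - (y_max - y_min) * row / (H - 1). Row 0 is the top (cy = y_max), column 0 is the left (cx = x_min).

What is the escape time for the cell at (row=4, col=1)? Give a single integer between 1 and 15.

Answer: 3

Derivation:
z_0 = 0 + 0i, c = -1.8409 + 0.4450i
Iter 1: z = -1.8409 + 0.4450i, |z|^2 = 3.5870
Iter 2: z = 1.3500 + -1.1934i, |z|^2 = 3.2468
Iter 3: z = -1.4426 + -2.7772i, |z|^2 = 9.7941
Escaped at iteration 3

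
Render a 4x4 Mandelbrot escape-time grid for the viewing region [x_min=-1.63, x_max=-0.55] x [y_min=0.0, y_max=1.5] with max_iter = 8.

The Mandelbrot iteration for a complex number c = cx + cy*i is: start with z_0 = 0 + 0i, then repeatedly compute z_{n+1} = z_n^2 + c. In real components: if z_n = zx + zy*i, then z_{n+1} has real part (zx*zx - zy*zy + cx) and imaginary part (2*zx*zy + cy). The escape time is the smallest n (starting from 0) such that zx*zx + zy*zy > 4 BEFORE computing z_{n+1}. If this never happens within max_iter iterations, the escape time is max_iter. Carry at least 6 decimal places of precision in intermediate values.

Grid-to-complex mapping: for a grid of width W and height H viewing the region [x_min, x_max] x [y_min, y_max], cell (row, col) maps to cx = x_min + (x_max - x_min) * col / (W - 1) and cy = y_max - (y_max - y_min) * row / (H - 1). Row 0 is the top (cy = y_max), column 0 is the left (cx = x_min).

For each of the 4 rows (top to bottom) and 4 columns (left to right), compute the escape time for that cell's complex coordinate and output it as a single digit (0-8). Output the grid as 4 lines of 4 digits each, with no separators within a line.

(row=0, col=0): c = -1.6300 + 1.5000i → escape time 1
(row=0, col=1): c = -1.2700 + 1.5000i → escape time 2
(row=0, col=2): c = -0.9100 + 1.5000i → escape time 2
(row=0, col=3): c = -0.5500 + 1.5000i → escape time 2
(row=1, col=0): c = -1.6300 + 1.0000i → escape time 2
(row=1, col=1): c = -1.2700 + 1.0000i → escape time 3
(row=1, col=2): c = -0.9100 + 1.0000i → escape time 3
(row=1, col=3): c = -0.5500 + 1.0000i → escape time 4
(row=2, col=0): c = -1.6300 + 0.5000i → escape time 3
(row=2, col=1): c = -1.2700 + 0.5000i → escape time 4
(row=2, col=2): c = -0.9100 + 0.5000i → escape time 5
(row=2, col=3): c = -0.5500 + 0.5000i → escape time 8
(row=3, col=0): c = -1.6300 + 0.0000i → escape time 8
(row=3, col=1): c = -1.2700 + 0.0000i → escape time 8
(row=3, col=2): c = -0.9100 + 0.0000i → escape time 8
(row=3, col=3): c = -0.5500 + 0.0000i → escape time 8

Answer: 1222
2334
3458
8888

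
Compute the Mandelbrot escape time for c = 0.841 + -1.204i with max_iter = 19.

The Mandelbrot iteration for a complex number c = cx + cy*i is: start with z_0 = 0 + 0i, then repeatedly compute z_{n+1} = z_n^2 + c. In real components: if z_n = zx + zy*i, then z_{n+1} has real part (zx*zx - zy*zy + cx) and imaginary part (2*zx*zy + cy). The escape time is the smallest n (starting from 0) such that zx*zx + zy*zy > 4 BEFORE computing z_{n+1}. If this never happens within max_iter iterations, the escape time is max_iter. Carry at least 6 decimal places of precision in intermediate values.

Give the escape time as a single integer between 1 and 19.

Answer: 2

Derivation:
z_0 = 0 + 0i, c = 0.8410 + -1.2040i
Iter 1: z = 0.8410 + -1.2040i, |z|^2 = 2.1569
Iter 2: z = 0.0987 + -3.2291i, |z|^2 = 10.4370
Escaped at iteration 2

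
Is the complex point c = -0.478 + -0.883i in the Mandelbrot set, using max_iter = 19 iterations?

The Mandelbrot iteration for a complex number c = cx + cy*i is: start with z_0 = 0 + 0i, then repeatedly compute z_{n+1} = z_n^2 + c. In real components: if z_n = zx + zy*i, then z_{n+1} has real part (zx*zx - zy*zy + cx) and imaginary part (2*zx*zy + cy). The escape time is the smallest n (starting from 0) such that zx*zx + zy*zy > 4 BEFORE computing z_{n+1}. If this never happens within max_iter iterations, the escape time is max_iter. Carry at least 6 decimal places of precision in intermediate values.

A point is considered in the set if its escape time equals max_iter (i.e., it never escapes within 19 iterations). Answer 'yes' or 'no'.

Answer: no

Derivation:
z_0 = 0 + 0i, c = -0.4780 + -0.8830i
Iter 1: z = -0.4780 + -0.8830i, |z|^2 = 1.0082
Iter 2: z = -1.0292 + -0.0389i, |z|^2 = 1.0608
Iter 3: z = 0.5798 + -0.8030i, |z|^2 = 0.9810
Iter 4: z = -0.7867 + -1.8141i, |z|^2 = 3.9100
Iter 5: z = -3.1501 + 1.9715i, |z|^2 = 13.8095
Escaped at iteration 5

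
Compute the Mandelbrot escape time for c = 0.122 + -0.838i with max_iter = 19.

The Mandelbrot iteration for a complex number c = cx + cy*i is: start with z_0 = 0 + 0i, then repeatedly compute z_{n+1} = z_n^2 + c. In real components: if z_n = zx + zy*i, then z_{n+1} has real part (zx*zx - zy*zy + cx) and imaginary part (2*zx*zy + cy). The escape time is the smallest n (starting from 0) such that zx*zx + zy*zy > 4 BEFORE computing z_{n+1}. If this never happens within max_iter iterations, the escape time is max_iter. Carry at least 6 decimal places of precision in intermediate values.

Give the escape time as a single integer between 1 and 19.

z_0 = 0 + 0i, c = 0.1220 + -0.8380i
Iter 1: z = 0.1220 + -0.8380i, |z|^2 = 0.7171
Iter 2: z = -0.5654 + -1.0425i, |z|^2 = 1.4064
Iter 3: z = -0.6451 + 0.3407i, |z|^2 = 0.5323
Iter 4: z = 0.4221 + -1.2776i, |z|^2 = 1.8105
Iter 5: z = -1.3322 + -1.9165i, |z|^2 = 5.4478
Escaped at iteration 5

Answer: 5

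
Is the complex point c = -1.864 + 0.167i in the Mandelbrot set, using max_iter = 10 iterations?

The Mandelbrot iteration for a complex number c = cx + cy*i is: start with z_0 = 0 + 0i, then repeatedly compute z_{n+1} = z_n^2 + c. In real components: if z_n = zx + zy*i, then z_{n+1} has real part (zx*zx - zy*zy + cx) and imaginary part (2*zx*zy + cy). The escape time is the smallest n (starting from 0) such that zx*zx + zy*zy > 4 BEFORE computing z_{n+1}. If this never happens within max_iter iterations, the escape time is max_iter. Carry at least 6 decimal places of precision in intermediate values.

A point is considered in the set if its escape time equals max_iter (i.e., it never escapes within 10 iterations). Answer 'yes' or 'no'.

z_0 = 0 + 0i, c = -1.8640 + 0.1670i
Iter 1: z = -1.8640 + 0.1670i, |z|^2 = 3.5024
Iter 2: z = 1.5826 + -0.4556i, |z|^2 = 2.7122
Iter 3: z = 0.4331 + -1.2750i, |z|^2 = 1.8132
Iter 4: z = -3.3020 + -0.9374i, |z|^2 = 11.7822
Escaped at iteration 4

Answer: no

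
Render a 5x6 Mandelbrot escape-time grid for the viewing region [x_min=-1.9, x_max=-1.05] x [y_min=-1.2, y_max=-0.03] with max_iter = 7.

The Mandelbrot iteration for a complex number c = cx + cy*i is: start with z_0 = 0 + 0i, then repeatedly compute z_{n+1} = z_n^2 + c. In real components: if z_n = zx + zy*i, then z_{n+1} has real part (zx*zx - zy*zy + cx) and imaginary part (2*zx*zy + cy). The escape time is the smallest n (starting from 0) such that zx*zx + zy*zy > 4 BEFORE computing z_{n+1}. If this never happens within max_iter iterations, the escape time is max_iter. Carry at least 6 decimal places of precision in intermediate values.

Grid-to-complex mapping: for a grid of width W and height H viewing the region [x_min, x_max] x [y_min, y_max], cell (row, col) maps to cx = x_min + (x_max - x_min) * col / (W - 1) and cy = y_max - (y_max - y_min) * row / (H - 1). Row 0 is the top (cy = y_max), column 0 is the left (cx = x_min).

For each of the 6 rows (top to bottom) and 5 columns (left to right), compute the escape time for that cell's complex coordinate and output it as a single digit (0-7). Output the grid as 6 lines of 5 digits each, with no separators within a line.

(row=0, col=0): c = -1.9000 + -0.0300i → escape time 6
(row=0, col=1): c = -1.6875 + -0.0300i → escape time 7
(row=0, col=2): c = -1.4750 + -0.0300i → escape time 7
(row=0, col=3): c = -1.2625 + -0.0300i → escape time 7
(row=0, col=4): c = -1.0500 + -0.0300i → escape time 7
(row=1, col=0): c = -1.9000 + -0.2640i → escape time 3
(row=1, col=1): c = -1.6875 + -0.2640i → escape time 4
(row=1, col=2): c = -1.4750 + -0.2640i → escape time 5
(row=1, col=3): c = -1.2625 + -0.2640i → escape time 7
(row=1, col=4): c = -1.0500 + -0.2640i → escape time 7
(row=2, col=0): c = -1.9000 + -0.4980i → escape time 2
(row=2, col=1): c = -1.6875 + -0.4980i → escape time 3
(row=2, col=2): c = -1.4750 + -0.4980i → escape time 3
(row=2, col=3): c = -1.2625 + -0.4980i → escape time 4
(row=2, col=4): c = -1.0500 + -0.4980i → escape time 5
(row=3, col=0): c = -1.9000 + -0.7320i → escape time 1
(row=3, col=1): c = -1.6875 + -0.7320i → escape time 3
(row=3, col=2): c = -1.4750 + -0.7320i → escape time 3
(row=3, col=3): c = -1.2625 + -0.7320i → escape time 3
(row=3, col=4): c = -1.0500 + -0.7320i → escape time 3
(row=4, col=0): c = -1.9000 + -0.9660i → escape time 1
(row=4, col=1): c = -1.6875 + -0.9660i → escape time 2
(row=4, col=2): c = -1.4750 + -0.9660i → escape time 3
(row=4, col=3): c = -1.2625 + -0.9660i → escape time 3
(row=4, col=4): c = -1.0500 + -0.9660i → escape time 3
(row=5, col=0): c = -1.9000 + -1.2000i → escape time 1
(row=5, col=1): c = -1.6875 + -1.2000i → escape time 1
(row=5, col=2): c = -1.4750 + -1.2000i → escape time 2
(row=5, col=3): c = -1.2625 + -1.2000i → escape time 2
(row=5, col=4): c = -1.0500 + -1.2000i → escape time 3

Answer: 67777
34577
23345
13333
12333
11223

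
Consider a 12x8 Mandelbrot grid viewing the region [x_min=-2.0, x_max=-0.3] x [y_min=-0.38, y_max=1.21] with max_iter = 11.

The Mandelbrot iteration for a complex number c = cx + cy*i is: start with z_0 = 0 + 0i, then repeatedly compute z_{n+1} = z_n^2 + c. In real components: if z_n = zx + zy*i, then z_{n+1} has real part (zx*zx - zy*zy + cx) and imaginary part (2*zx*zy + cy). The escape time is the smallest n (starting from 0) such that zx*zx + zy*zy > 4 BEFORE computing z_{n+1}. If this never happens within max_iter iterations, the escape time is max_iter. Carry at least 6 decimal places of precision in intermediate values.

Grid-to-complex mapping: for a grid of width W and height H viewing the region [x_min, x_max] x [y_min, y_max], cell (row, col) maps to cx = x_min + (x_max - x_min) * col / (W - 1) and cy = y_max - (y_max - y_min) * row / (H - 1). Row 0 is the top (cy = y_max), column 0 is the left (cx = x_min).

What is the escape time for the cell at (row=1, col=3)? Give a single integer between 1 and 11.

z_0 = 0 + 0i, c = -1.5364 + 0.9829i
Iter 1: z = -1.5364 + 0.9829i, |z|^2 = 3.3264
Iter 2: z = -0.1420 + -2.0372i, |z|^2 = 4.1703
Escaped at iteration 2

Answer: 2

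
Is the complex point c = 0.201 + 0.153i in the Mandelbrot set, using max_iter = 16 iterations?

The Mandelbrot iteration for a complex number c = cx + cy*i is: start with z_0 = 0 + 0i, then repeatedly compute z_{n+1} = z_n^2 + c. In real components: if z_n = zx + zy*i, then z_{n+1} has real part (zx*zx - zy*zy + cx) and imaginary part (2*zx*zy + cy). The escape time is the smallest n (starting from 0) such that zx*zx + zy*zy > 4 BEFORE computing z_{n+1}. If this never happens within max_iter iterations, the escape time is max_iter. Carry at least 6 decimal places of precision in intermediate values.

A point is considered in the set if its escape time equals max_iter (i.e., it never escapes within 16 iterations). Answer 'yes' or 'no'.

z_0 = 0 + 0i, c = 0.2010 + 0.1530i
Iter 1: z = 0.2010 + 0.1530i, |z|^2 = 0.0638
Iter 2: z = 0.2180 + 0.2145i, |z|^2 = 0.0935
Iter 3: z = 0.2025 + 0.2465i, |z|^2 = 0.1018
Iter 4: z = 0.1812 + 0.2528i, |z|^2 = 0.0968
Iter 5: z = 0.1699 + 0.2446i, |z|^2 = 0.0887
Iter 6: z = 0.1700 + 0.2361i, |z|^2 = 0.0847
Iter 7: z = 0.1741 + 0.2333i, |z|^2 = 0.0848
Iter 8: z = 0.1769 + 0.2343i, |z|^2 = 0.0862
Iter 9: z = 0.1774 + 0.2359i, |z|^2 = 0.0871
Iter 10: z = 0.1768 + 0.2367i, |z|^2 = 0.0873
Iter 11: z = 0.1762 + 0.2367i, |z|^2 = 0.0871
Iter 12: z = 0.1760 + 0.2364i, |z|^2 = 0.0869
Iter 13: z = 0.1761 + 0.2362i, |z|^2 = 0.0868
Iter 14: z = 0.1762 + 0.2362i, |z|^2 = 0.0868
Iter 15: z = 0.1763 + 0.2362i, |z|^2 = 0.0869
Did not escape in 16 iterations → in set

Answer: yes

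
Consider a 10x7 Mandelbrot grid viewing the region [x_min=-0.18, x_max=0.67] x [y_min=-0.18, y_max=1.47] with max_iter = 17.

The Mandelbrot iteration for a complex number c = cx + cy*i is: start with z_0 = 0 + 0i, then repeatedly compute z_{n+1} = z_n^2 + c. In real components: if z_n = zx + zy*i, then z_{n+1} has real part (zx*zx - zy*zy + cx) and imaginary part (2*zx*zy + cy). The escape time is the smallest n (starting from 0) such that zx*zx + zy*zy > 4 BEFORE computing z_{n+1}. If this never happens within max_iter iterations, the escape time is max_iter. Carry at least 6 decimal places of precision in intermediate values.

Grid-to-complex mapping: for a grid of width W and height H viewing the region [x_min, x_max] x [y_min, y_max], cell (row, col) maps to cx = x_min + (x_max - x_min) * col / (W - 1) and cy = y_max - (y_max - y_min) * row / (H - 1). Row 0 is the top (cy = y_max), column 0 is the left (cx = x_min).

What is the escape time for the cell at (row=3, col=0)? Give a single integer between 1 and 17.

z_0 = 0 + 0i, c = -0.1800 + 0.6450i
Iter 1: z = -0.1800 + 0.6450i, |z|^2 = 0.4484
Iter 2: z = -0.5636 + 0.4128i, |z|^2 = 0.4881
Iter 3: z = -0.0327 + 0.1797i, |z|^2 = 0.0334
Iter 4: z = -0.2112 + 0.6332i, |z|^2 = 0.4456
Iter 5: z = -0.5364 + 0.3775i, |z|^2 = 0.4302
Iter 6: z = -0.0348 + 0.2400i, |z|^2 = 0.0588
Iter 7: z = -0.2364 + 0.6283i, |z|^2 = 0.4506
Iter 8: z = -0.5189 + 0.3479i, |z|^2 = 0.3903
Iter 9: z = -0.0318 + 0.2839i, |z|^2 = 0.0816
Iter 10: z = -0.2596 + 0.6269i, |z|^2 = 0.4604
Iter 11: z = -0.5056 + 0.3195i, |z|^2 = 0.3577
Iter 12: z = -0.0264 + 0.3219i, |z|^2 = 0.1043
Iter 13: z = -0.2829 + 0.6280i, |z|^2 = 0.4744
Iter 14: z = -0.4943 + 0.2897i, |z|^2 = 0.3283
Iter 15: z = -0.0195 + 0.3586i, |z|^2 = 0.1290
Iter 16: z = -0.3082 + 0.6310i, |z|^2 = 0.4932

Answer: 17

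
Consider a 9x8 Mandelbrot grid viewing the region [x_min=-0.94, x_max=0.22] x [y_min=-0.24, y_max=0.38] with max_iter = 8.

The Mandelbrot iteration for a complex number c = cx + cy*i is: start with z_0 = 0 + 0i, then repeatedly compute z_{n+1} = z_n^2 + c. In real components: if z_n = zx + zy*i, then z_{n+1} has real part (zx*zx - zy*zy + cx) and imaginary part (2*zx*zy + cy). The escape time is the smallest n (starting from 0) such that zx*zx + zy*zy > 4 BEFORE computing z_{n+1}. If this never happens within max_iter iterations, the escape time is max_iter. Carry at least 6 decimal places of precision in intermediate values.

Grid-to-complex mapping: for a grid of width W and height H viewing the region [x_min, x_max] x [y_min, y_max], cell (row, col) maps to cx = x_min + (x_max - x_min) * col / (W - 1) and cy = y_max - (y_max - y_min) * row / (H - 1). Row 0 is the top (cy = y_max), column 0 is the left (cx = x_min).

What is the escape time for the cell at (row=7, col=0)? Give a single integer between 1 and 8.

z_0 = 0 + 0i, c = -0.9400 + -0.2400i
Iter 1: z = -0.9400 + -0.2400i, |z|^2 = 0.9412
Iter 2: z = -0.1140 + 0.2112i, |z|^2 = 0.0576
Iter 3: z = -0.9716 + -0.2882i, |z|^2 = 1.0271
Iter 4: z = -0.0790 + 0.3199i, |z|^2 = 0.1086
Iter 5: z = -1.0361 + -0.2906i, |z|^2 = 1.1580
Iter 6: z = 0.0491 + 0.3621i, |z|^2 = 0.1335
Iter 7: z = -1.0687 + -0.2044i, |z|^2 = 1.1839

Answer: 8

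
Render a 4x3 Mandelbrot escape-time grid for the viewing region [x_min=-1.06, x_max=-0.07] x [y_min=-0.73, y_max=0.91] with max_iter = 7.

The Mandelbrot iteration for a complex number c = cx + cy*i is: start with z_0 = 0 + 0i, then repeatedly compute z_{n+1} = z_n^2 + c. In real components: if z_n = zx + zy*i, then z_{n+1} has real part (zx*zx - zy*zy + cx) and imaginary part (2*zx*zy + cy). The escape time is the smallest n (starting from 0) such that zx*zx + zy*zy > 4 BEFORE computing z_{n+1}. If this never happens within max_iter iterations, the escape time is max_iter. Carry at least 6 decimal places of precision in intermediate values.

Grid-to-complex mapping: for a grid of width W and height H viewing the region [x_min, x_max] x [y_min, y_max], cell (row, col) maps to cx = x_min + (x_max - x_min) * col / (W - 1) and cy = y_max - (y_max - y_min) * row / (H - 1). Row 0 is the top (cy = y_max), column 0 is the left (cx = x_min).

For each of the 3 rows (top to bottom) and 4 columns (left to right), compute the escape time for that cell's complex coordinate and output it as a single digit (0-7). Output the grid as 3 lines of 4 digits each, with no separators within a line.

(row=0, col=0): c = -1.0600 + 0.9100i → escape time 3
(row=0, col=1): c = -0.7300 + 0.9100i → escape time 4
(row=0, col=2): c = -0.4000 + 0.9100i → escape time 5
(row=0, col=3): c = -0.0700 + 0.9100i → escape time 7
(row=1, col=0): c = -1.0600 + 0.0900i → escape time 7
(row=1, col=1): c = -0.7300 + 0.0900i → escape time 7
(row=1, col=2): c = -0.4000 + 0.0900i → escape time 7
(row=1, col=3): c = -0.0700 + 0.0900i → escape time 7
(row=2, col=0): c = -1.0600 + -0.7300i → escape time 3
(row=2, col=1): c = -0.7300 + -0.7300i → escape time 4
(row=2, col=2): c = -0.4000 + -0.7300i → escape time 7
(row=2, col=3): c = -0.0700 + -0.7300i → escape time 7

Answer: 3457
7777
3477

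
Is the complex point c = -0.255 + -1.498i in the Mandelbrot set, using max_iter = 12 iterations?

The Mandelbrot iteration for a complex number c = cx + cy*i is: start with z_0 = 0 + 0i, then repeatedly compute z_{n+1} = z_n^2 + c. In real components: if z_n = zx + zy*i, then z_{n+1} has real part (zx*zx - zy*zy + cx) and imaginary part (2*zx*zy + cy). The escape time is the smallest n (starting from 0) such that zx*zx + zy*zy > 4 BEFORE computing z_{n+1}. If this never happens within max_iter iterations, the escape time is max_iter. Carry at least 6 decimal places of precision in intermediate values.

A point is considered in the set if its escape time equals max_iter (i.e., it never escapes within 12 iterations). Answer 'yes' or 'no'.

Answer: no

Derivation:
z_0 = 0 + 0i, c = -0.2550 + -1.4980i
Iter 1: z = -0.2550 + -1.4980i, |z|^2 = 2.3090
Iter 2: z = -2.4340 + -0.7340i, |z|^2 = 6.4630
Escaped at iteration 2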